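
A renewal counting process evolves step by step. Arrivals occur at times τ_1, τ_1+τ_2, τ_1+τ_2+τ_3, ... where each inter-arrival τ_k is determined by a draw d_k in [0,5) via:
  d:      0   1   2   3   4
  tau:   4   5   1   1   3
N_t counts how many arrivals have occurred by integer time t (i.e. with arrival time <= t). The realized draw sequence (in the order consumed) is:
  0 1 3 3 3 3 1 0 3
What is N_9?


draw d_1=0: τ_1=4, arrival time A_1=4
draw d_2=1: τ_2=5, arrival time A_2=9
draw d_3=3: τ_3=1, arrival time A_3=10
draw d_4=3: τ_4=1, arrival time A_4=11
draw d_5=3: τ_5=1, arrival time A_5=12
draw d_6=3: τ_6=1, arrival time A_6=13
draw d_7=1: τ_7=5, arrival time A_7=18
draw d_8=0: τ_8=4, arrival time A_8=22
draw d_9=3: τ_9=1, arrival time A_9=23
N_t over t=0..9: 0:0 1:0 2:0 3:0 4:1 5:1 6:1 7:1 8:1 9:2

2


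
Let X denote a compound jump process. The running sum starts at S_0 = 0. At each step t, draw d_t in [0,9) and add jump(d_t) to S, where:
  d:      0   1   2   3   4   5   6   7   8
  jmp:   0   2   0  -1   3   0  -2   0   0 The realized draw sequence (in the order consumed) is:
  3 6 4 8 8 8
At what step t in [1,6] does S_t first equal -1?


1

t=0: S=0, d=3, jump=-1, S_1=-1
t=1: S=-1, d=6, jump=-2, S_2=-3
t=2: S=-3, d=4, jump=3, S_3=0
t=3: S=0, d=8, jump=0, S_4=0
t=4: S=0, d=8, jump=0, S_5=0
t=5: S=0, d=8, jump=0, S_6=0


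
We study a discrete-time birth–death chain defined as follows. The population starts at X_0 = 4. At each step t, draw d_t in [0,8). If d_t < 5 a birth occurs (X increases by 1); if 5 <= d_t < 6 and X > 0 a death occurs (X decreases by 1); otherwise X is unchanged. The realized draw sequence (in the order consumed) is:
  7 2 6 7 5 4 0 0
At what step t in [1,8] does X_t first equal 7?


8

t=0: X=4, d=7 → hold, X_1=4
t=1: X=4, d=2 → birth, X_2=5
t=2: X=5, d=6 → hold, X_3=5
t=3: X=5, d=7 → hold, X_4=5
t=4: X=5, d=5 → death, X_5=4
t=5: X=4, d=4 → birth, X_6=5
t=6: X=5, d=0 → birth, X_7=6
t=7: X=6, d=0 → birth, X_8=7


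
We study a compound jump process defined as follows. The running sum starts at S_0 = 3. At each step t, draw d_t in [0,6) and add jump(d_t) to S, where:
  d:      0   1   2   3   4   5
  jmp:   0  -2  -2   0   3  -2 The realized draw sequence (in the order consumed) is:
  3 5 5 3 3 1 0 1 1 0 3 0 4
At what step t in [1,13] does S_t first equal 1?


2

t=0: S=3, d=3, jump=0, S_1=3
t=1: S=3, d=5, jump=-2, S_2=1
t=2: S=1, d=5, jump=-2, S_3=-1
t=3: S=-1, d=3, jump=0, S_4=-1
t=4: S=-1, d=3, jump=0, S_5=-1
t=5: S=-1, d=1, jump=-2, S_6=-3
t=6: S=-3, d=0, jump=0, S_7=-3
t=7: S=-3, d=1, jump=-2, S_8=-5
t=8: S=-5, d=1, jump=-2, S_9=-7
t=9: S=-7, d=0, jump=0, S_10=-7
t=10: S=-7, d=3, jump=0, S_11=-7
t=11: S=-7, d=0, jump=0, S_12=-7
t=12: S=-7, d=4, jump=3, S_13=-4


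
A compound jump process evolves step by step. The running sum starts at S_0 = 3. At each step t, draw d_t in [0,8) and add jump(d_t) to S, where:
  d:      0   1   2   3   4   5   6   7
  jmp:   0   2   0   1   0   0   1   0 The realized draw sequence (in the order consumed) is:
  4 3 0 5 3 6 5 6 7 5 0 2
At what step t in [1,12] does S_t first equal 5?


t=0: S=3, d=4, jump=0, S_1=3
t=1: S=3, d=3, jump=1, S_2=4
t=2: S=4, d=0, jump=0, S_3=4
t=3: S=4, d=5, jump=0, S_4=4
t=4: S=4, d=3, jump=1, S_5=5
t=5: S=5, d=6, jump=1, S_6=6
t=6: S=6, d=5, jump=0, S_7=6
t=7: S=6, d=6, jump=1, S_8=7
t=8: S=7, d=7, jump=0, S_9=7
t=9: S=7, d=5, jump=0, S_10=7
t=10: S=7, d=0, jump=0, S_11=7
t=11: S=7, d=2, jump=0, S_12=7

5


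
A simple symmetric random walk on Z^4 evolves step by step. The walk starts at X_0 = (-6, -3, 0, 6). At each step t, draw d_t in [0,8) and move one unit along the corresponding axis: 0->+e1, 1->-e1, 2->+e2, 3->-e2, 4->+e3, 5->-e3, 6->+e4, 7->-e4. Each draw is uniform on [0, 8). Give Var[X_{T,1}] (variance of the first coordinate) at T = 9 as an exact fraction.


9/4

Outcome values over d=0..7: [1, -1, 0, 0, 0, 0, 0, 0]
Σy = 0, Σy² = 2, M = 8
μ = 0/8 = 0,  σ² = 2/8 − (0)² = 1/4
Independent increments: Var[X_9] = 9·σ² = 9·(1/4) = 9/4


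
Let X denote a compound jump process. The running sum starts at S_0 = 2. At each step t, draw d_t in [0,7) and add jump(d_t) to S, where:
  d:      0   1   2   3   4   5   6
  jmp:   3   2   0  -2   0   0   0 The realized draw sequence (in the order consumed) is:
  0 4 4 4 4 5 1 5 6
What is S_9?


t=0: S=2, d=0, jump=3, S_1=5
t=1: S=5, d=4, jump=0, S_2=5
t=2: S=5, d=4, jump=0, S_3=5
t=3: S=5, d=4, jump=0, S_4=5
t=4: S=5, d=4, jump=0, S_5=5
t=5: S=5, d=5, jump=0, S_6=5
t=6: S=5, d=1, jump=2, S_7=7
t=7: S=7, d=5, jump=0, S_8=7
t=8: S=7, d=6, jump=0, S_9=7

7


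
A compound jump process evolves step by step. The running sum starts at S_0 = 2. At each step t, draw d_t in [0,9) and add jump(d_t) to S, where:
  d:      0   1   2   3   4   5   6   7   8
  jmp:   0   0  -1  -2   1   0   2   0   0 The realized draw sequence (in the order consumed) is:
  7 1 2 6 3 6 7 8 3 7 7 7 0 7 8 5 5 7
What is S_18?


t=0: S=2, d=7, jump=0, S_1=2
t=1: S=2, d=1, jump=0, S_2=2
t=2: S=2, d=2, jump=-1, S_3=1
t=3: S=1, d=6, jump=2, S_4=3
t=4: S=3, d=3, jump=-2, S_5=1
t=5: S=1, d=6, jump=2, S_6=3
t=6: S=3, d=7, jump=0, S_7=3
t=7: S=3, d=8, jump=0, S_8=3
t=8: S=3, d=3, jump=-2, S_9=1
t=9: S=1, d=7, jump=0, S_10=1
t=10: S=1, d=7, jump=0, S_11=1
t=11: S=1, d=7, jump=0, S_12=1
t=12: S=1, d=0, jump=0, S_13=1
t=13: S=1, d=7, jump=0, S_14=1
t=14: S=1, d=8, jump=0, S_15=1
t=15: S=1, d=5, jump=0, S_16=1
t=16: S=1, d=5, jump=0, S_17=1
t=17: S=1, d=7, jump=0, S_18=1

1


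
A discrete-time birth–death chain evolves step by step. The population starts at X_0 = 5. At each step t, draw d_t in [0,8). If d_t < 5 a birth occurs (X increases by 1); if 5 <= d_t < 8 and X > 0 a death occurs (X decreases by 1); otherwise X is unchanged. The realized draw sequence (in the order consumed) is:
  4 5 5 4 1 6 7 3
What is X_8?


5

t=0: X=5, d=4 → birth, X_1=6
t=1: X=6, d=5 → death, X_2=5
t=2: X=5, d=5 → death, X_3=4
t=3: X=4, d=4 → birth, X_4=5
t=4: X=5, d=1 → birth, X_5=6
t=5: X=6, d=6 → death, X_6=5
t=6: X=5, d=7 → death, X_7=4
t=7: X=4, d=3 → birth, X_8=5


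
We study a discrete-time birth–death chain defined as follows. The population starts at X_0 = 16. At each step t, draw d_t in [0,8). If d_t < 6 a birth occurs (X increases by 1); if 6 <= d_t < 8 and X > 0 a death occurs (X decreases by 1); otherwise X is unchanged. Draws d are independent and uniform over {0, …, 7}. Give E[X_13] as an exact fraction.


45/2

X can drop by at most 1 per step and X_0 = 16 > T = 13, so X_t >= 16 − t >= 3 > 0 for every t <= 13: the floor at 0 (the 'and X > 0' condition) never binds. Hence X_13 = X_0 + Σ_{t<13} Y_t with i.i.d. increments Y_t = y(d_t) ∈ {+1, −1, 0}.
Outcome values over d=0..7: [1, 1, 1, 1, 1, 1, -1, -1]
Σy = 4, Σy² = 8, M = 8
μ = 4/8 = 1/2,  σ² = 8/8 − (1/2)² = 3/4
E[X_13] = 16 + 13·(1/2) = 45/2


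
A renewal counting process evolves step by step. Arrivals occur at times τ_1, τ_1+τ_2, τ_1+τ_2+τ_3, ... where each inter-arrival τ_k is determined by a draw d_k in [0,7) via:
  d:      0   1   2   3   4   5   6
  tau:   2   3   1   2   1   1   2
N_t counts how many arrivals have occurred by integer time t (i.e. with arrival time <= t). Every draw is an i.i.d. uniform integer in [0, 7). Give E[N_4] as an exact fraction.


Inter-arrival values over d=0..6: [2, 3, 1, 2, 1, 1, 2]
Each d has probability 1/7, so the pmf of τ is: f(1) = 3/7, f(2) = 3/7, f(3) = 1/7
Renewal equation for m(n) = E[N_n]: condition on τ_1 = k (if k <= n, one arrival plus a fresh copy on the remaining n−k steps): m(n) = F(n) + Σ_{k<=n} f(k)·m(n−k), where F(n) = P(τ <= n) and m(0) = 0
m(1) = F(1) = 3/7
m(2) = F(2) + f(1)·m(1) = 6/7 + 3/7·3/7 = 51/49
m(3) = F(3) + f(1)·m(2) + f(2)·m(1) = 1 + 3/7·51/49 + 3/7·3/7 = 559/343
m(4) = F(4) + f(1)·m(3) + f(2)·m(2) + f(3)·m(1) = 1 + 3/7·559/343 + 3/7·51/49 + 1/7·3/7 = 5296/2401
E[N_4] = m(4) = 5296/2401

5296/2401


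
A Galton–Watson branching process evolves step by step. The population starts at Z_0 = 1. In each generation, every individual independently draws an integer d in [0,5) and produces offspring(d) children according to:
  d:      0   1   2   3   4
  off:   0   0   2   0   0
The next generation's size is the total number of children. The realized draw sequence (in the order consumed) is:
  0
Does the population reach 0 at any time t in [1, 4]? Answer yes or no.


gen 0: Z_0=1, draws=[0], offspring=[0], Z_1=0
gen 1: Z_1=0, draws=[], offspring=[], Z_2=0
gen 2: Z_2=0, draws=[], offspring=[], Z_3=0
gen 3: Z_3=0, draws=[], offspring=[], Z_4=0

yes


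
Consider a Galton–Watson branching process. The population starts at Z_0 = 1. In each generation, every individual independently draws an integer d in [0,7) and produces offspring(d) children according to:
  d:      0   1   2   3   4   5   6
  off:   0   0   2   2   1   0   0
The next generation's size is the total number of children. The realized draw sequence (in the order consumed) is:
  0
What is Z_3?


gen 0: Z_0=1, draws=[0], offspring=[0], Z_1=0
gen 1: Z_1=0, draws=[], offspring=[], Z_2=0
gen 2: Z_2=0, draws=[], offspring=[], Z_3=0

0


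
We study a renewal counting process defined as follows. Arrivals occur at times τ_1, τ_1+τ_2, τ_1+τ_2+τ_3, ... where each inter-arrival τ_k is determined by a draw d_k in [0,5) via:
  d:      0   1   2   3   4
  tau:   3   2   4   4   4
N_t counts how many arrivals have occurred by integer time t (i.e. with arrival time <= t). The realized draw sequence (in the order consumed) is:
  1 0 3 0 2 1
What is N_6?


draw d_1=1: τ_1=2, arrival time A_1=2
draw d_2=0: τ_2=3, arrival time A_2=5
draw d_3=3: τ_3=4, arrival time A_3=9
draw d_4=0: τ_4=3, arrival time A_4=12
draw d_5=2: τ_5=4, arrival time A_5=16
draw d_6=1: τ_6=2, arrival time A_6=18
N_t over t=0..6: 0:0 1:0 2:1 3:1 4:1 5:2 6:2

2


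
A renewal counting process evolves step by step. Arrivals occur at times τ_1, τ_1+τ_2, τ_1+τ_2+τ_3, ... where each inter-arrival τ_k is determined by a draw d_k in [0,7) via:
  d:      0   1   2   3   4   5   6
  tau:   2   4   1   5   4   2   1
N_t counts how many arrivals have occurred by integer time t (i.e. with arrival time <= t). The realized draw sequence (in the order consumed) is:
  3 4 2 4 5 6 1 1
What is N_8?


draw d_1=3: τ_1=5, arrival time A_1=5
draw d_2=4: τ_2=4, arrival time A_2=9
draw d_3=2: τ_3=1, arrival time A_3=10
draw d_4=4: τ_4=4, arrival time A_4=14
draw d_5=5: τ_5=2, arrival time A_5=16
draw d_6=6: τ_6=1, arrival time A_6=17
draw d_7=1: τ_7=4, arrival time A_7=21
draw d_8=1: τ_8=4, arrival time A_8=25
N_t over t=0..8: 0:0 1:0 2:0 3:0 4:0 5:1 6:1 7:1 8:1

1


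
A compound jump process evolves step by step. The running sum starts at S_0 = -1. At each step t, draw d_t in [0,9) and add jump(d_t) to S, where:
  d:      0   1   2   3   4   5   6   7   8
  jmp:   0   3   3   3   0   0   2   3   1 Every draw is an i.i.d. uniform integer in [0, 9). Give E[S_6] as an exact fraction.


Outcome values over d=0..8: [0, 3, 3, 3, 0, 0, 2, 3, 1]
Σy = 15, Σy² = 41, M = 9
μ = 15/9 = 5/3,  σ² = 41/9 − (5/3)² = 16/9
E[S_6] = -1 + 6·(5/3) = 9

9


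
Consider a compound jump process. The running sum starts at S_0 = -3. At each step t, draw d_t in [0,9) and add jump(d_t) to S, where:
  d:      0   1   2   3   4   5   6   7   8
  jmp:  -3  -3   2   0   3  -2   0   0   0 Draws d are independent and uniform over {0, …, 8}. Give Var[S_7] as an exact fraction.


238/9

Outcome values over d=0..8: [-3, -3, 2, 0, 3, -2, 0, 0, 0]
Σy = -3, Σy² = 35, M = 9
μ = -3/9 = -1/3,  σ² = 35/9 − (-1/3)² = 34/9
Independent increments: Var[S_7] = 7·σ² = 7·(34/9) = 238/9


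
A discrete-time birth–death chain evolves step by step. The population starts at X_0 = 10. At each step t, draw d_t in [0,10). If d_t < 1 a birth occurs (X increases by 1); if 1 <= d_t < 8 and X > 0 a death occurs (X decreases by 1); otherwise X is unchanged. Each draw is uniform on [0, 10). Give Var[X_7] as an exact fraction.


77/25

X can drop by at most 1 per step and X_0 = 10 > T = 7, so X_t >= 10 − t >= 3 > 0 for every t <= 7: the floor at 0 (the 'and X > 0' condition) never binds. Hence X_7 = X_0 + Σ_{t<7} Y_t with i.i.d. increments Y_t = y(d_t) ∈ {+1, −1, 0}.
Outcome values over d=0..9: [1, -1, -1, -1, -1, -1, -1, -1, 0, 0]
Σy = -6, Σy² = 8, M = 10
μ = -6/10 = -3/5,  σ² = 8/10 − (-3/5)² = 11/25
Independent increments: Var[X_7] = 7·σ² = 7·(11/25) = 77/25


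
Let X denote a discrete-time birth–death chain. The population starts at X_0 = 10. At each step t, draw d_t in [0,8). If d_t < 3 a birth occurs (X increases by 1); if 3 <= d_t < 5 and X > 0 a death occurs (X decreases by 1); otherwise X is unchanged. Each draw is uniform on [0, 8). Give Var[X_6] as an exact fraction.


X can drop by at most 1 per step and X_0 = 10 > T = 6, so X_t >= 10 − t >= 4 > 0 for every t <= 6: the floor at 0 (the 'and X > 0' condition) never binds. Hence X_6 = X_0 + Σ_{t<6} Y_t with i.i.d. increments Y_t = y(d_t) ∈ {+1, −1, 0}.
Outcome values over d=0..7: [1, 1, 1, -1, -1, 0, 0, 0]
Σy = 1, Σy² = 5, M = 8
μ = 1/8 = 1/8,  σ² = 5/8 − (1/8)² = 39/64
Independent increments: Var[X_6] = 6·σ² = 6·(39/64) = 117/32

117/32


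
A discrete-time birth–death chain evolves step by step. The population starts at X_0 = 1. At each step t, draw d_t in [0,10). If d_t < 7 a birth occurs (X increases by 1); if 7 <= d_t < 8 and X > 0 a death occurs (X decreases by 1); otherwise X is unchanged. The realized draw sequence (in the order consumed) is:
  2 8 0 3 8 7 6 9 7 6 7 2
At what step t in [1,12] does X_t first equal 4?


4

t=0: X=1, d=2 → birth, X_1=2
t=1: X=2, d=8 → hold, X_2=2
t=2: X=2, d=0 → birth, X_3=3
t=3: X=3, d=3 → birth, X_4=4
t=4: X=4, d=8 → hold, X_5=4
t=5: X=4, d=7 → death, X_6=3
t=6: X=3, d=6 → birth, X_7=4
t=7: X=4, d=9 → hold, X_8=4
t=8: X=4, d=7 → death, X_9=3
t=9: X=3, d=6 → birth, X_10=4
t=10: X=4, d=7 → death, X_11=3
t=11: X=3, d=2 → birth, X_12=4


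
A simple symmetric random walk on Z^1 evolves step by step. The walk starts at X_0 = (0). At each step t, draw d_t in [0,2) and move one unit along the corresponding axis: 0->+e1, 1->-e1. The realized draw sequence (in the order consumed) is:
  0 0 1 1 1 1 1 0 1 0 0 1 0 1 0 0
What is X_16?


t=0: X=(0), d=0 → +e1, X_1=(1)
t=1: X=(1), d=0 → +e1, X_2=(2)
t=2: X=(2), d=1 → -e1, X_3=(1)
t=3: X=(1), d=1 → -e1, X_4=(0)
t=4: X=(0), d=1 → -e1, X_5=(-1)
t=5: X=(-1), d=1 → -e1, X_6=(-2)
t=6: X=(-2), d=1 → -e1, X_7=(-3)
t=7: X=(-3), d=0 → +e1, X_8=(-2)
t=8: X=(-2), d=1 → -e1, X_9=(-3)
t=9: X=(-3), d=0 → +e1, X_10=(-2)
t=10: X=(-2), d=0 → +e1, X_11=(-1)
t=11: X=(-1), d=1 → -e1, X_12=(-2)
t=12: X=(-2), d=0 → +e1, X_13=(-1)
t=13: X=(-1), d=1 → -e1, X_14=(-2)
t=14: X=(-2), d=0 → +e1, X_15=(-1)
t=15: X=(-1), d=0 → +e1, X_16=(0)

(0)


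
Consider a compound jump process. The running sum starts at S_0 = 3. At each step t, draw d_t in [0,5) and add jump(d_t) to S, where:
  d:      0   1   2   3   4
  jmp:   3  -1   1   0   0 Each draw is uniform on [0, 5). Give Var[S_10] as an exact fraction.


92/5

Outcome values over d=0..4: [3, -1, 1, 0, 0]
Σy = 3, Σy² = 11, M = 5
μ = 3/5 = 3/5,  σ² = 11/5 − (3/5)² = 46/25
Independent increments: Var[S_10] = 10·σ² = 10·(46/25) = 92/5


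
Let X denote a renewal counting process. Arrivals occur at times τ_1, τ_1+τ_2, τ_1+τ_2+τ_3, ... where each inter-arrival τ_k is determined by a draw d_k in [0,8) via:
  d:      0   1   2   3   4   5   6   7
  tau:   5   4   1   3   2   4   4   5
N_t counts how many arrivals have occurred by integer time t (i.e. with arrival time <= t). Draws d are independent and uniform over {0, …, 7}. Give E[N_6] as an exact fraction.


378865/262144

Inter-arrival values over d=0..7: [5, 4, 1, 3, 2, 4, 4, 5]
Each d has probability 1/8, so the pmf of τ is: f(1) = 1/8, f(2) = 1/8, f(3) = 1/8, f(4) = 3/8, f(5) = 1/4
Renewal equation for m(n) = E[N_n]: condition on τ_1 = k (if k <= n, one arrival plus a fresh copy on the remaining n−k steps): m(n) = F(n) + Σ_{k<=n} f(k)·m(n−k), where F(n) = P(τ <= n) and m(0) = 0
m(1) = F(1) = 1/8
m(2) = F(2) + f(1)·m(1) = 1/4 + 1/8·1/8 = 17/64
m(3) = F(3) + f(1)·m(2) + f(2)·m(1) = 3/8 + 1/8·17/64 + 1/8·1/8 = 217/512
m(4) = F(4) + f(1)·m(3) + f(2)·m(2) + f(3)·m(1) = 3/4 + 1/8·217/512 + 1/8·17/64 + 1/8·1/8 = 3489/4096
m(5) = F(5) + f(1)·m(4) + f(2)·m(3) + f(3)·m(2) + f(4)·m(1) = 1 + 1/8·3489/4096 + 1/8·217/512 + 1/8·17/64 + 3/8·1/8 = 40617/32768
m(6) = F(6) + f(1)·m(5) + f(2)·m(4) + f(3)·m(3) + f(4)·m(2) + f(5)·m(1) = 1 + 1/8·40617/32768 + 1/8·3489/4096 + 1/8·217/512 + 3/8·17/64 + 1/4·1/8 = 378865/262144
E[N_6] = m(6) = 378865/262144


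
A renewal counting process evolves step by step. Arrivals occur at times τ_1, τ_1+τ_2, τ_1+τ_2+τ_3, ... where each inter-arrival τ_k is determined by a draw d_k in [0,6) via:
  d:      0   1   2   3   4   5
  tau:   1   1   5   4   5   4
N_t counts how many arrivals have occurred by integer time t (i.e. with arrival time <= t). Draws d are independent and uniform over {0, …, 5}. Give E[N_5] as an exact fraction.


Inter-arrival values over d=0..5: [1, 1, 5, 4, 5, 4]
Each d has probability 1/6, so the pmf of τ is: f(1) = 1/3, f(4) = 1/3, f(5) = 1/3
Renewal equation for m(n) = E[N_n]: condition on τ_1 = k (if k <= n, one arrival plus a fresh copy on the remaining n−k steps): m(n) = F(n) + Σ_{k<=n} f(k)·m(n−k), where F(n) = P(τ <= n) and m(0) = 0
m(1) = F(1) = 1/3
m(2) = F(2) + f(1)·m(1) = 1/3 + 1/3·1/3 = 4/9
m(3) = F(3) + f(1)·m(2) = 1/3 + 1/3·4/9 = 13/27
m(4) = F(4) + f(1)·m(3) = 2/3 + 1/3·13/27 = 67/81
m(5) = F(5) + f(1)·m(4) + f(4)·m(1) = 1 + 1/3·67/81 + 1/3·1/3 = 337/243
E[N_5] = m(5) = 337/243

337/243


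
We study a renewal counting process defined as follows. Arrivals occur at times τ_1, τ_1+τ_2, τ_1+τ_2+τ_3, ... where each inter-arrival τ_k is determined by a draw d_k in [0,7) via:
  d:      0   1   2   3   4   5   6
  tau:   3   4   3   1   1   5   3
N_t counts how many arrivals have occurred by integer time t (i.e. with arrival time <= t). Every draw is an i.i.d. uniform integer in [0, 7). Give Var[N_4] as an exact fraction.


Inter-arrival values over d=0..6: [3, 4, 3, 1, 1, 5, 3]
Each d has probability 1/7, so the pmf of τ is: f(1) = 2/7, f(3) = 3/7, f(4) = 1/7, f(5) = 1/7
Let p_n(j) = P(N_n = j), with p_0 = [1]. Condition on τ_1: p_n(0) = P(τ > n), and for j >= 1, p_n(j) = Σ_{k<=n} f(k)·p_{n−k}(j−1)
p_1 = [5/7, 2/7]  (j = 0..1)
p_2 = [5/7, 10/49, 4/49]  (j = 0..2)
p_3 = [2/7, 31/49, 20/343, 8/343]  (j = 0..3)
p_4 = [1/7, 26/49, 104/343, 40/2401, 16/2401]  (j = 0..4)
E[N_4] = Σ j·p_4(j) = 2914/2401;  E[N_4²] = Σ j²·p_4(j) = 2
Var[N_4] = 2 − (2914/2401)² = 3038206/5764801

3038206/5764801


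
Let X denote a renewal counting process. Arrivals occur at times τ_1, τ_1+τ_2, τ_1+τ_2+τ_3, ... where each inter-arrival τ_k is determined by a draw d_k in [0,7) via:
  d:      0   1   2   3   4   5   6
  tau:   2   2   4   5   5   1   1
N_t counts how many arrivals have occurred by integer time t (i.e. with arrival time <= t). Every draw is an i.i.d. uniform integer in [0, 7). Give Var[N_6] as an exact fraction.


Inter-arrival values over d=0..6: [2, 2, 4, 5, 5, 1, 1]
Each d has probability 1/7, so the pmf of τ is: f(1) = 2/7, f(2) = 2/7, f(4) = 1/7, f(5) = 2/7
Let p_n(j) = P(N_n = j), with p_0 = [1]. Condition on τ_1: p_n(0) = P(τ > n), and for j >= 1, p_n(j) = Σ_{k<=n} f(k)·p_{n−k}(j−1)
p_1 = [5/7, 2/7]  (j = 0..1)
p_2 = [3/7, 24/49, 4/49]  (j = 0..2)
p_3 = [3/7, 16/49, 76/343, 8/343]  (j = 0..3)
p_4 = [2/7, 19/49, 80/343, 208/2401, 16/2401]  (j = 0..4)
p_5 = [0, 29/49, 12/49, 312/2401, 528/16807, 32/16807]  (j = 0..5)
p_6 = [0, 17/49, 148/343, 356/2401, 1040/16807, 1280/117649, 64/117649]  (j = 0..6)
E[N_6] = Σ j·p_6(j) = 230581/117649;  E[N_6²] = Σ j²·p_6(j) = 551653/117649
Var[N_6] = 551653/117649 − (230581/117649)² = 11733826236/13841287201

11733826236/13841287201


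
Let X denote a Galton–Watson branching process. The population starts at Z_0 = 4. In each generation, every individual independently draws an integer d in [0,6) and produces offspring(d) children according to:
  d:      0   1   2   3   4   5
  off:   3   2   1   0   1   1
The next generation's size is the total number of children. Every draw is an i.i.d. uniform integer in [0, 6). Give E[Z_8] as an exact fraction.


262144/6561

Outcome values over d=0..5: [3, 2, 1, 0, 1, 1]
Σy = 8, Σy² = 16, M = 6
μ = 8/6 = 4/3,  σ² = 16/6 − (4/3)² = 8/9
E[Z_0] = 4
E[Z_1] = 4/3·E[Z_0] = 16/3
E[Z_2] = 4/3·E[Z_1] = 64/9
E[Z_3] = 4/3·E[Z_2] = 256/27
E[Z_4] = 4/3·E[Z_3] = 1024/81
E[Z_5] = 4/3·E[Z_4] = 4096/243
E[Z_6] = 4/3·E[Z_5] = 16384/729
E[Z_7] = 4/3·E[Z_6] = 65536/2187
E[Z_8] = 4/3·E[Z_7] = 262144/6561


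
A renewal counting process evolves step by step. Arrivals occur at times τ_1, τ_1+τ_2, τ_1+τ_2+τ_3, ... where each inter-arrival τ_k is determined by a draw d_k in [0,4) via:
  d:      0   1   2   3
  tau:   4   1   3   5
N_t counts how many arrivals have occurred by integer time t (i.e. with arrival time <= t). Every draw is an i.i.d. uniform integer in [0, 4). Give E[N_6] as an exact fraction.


6677/4096

Inter-arrival values over d=0..3: [4, 1, 3, 5]
Each d has probability 1/4, so the pmf of τ is: f(1) = 1/4, f(3) = 1/4, f(4) = 1/4, f(5) = 1/4
Renewal equation for m(n) = E[N_n]: condition on τ_1 = k (if k <= n, one arrival plus a fresh copy on the remaining n−k steps): m(n) = F(n) + Σ_{k<=n} f(k)·m(n−k), where F(n) = P(τ <= n) and m(0) = 0
m(1) = F(1) = 1/4
m(2) = F(2) + f(1)·m(1) = 1/4 + 1/4·1/4 = 5/16
m(3) = F(3) + f(1)·m(2) = 1/2 + 1/4·5/16 = 37/64
m(4) = F(4) + f(1)·m(3) + f(3)·m(1) = 3/4 + 1/4·37/64 + 1/4·1/4 = 245/256
m(5) = F(5) + f(1)·m(4) + f(3)·m(2) + f(4)·m(1) = 1 + 1/4·245/256 + 1/4·5/16 + 1/4·1/4 = 1413/1024
m(6) = F(6) + f(1)·m(5) + f(3)·m(3) + f(4)·m(2) + f(5)·m(1) = 1 + 1/4·1413/1024 + 1/4·37/64 + 1/4·5/16 + 1/4·1/4 = 6677/4096
E[N_6] = m(6) = 6677/4096


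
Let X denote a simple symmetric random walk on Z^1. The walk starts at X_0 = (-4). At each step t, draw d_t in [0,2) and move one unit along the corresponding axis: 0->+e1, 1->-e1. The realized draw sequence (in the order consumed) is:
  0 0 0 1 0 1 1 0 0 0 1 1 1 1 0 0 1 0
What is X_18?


(-2)

t=0: X=(-4), d=0 → +e1, X_1=(-3)
t=1: X=(-3), d=0 → +e1, X_2=(-2)
t=2: X=(-2), d=0 → +e1, X_3=(-1)
t=3: X=(-1), d=1 → -e1, X_4=(-2)
t=4: X=(-2), d=0 → +e1, X_5=(-1)
t=5: X=(-1), d=1 → -e1, X_6=(-2)
t=6: X=(-2), d=1 → -e1, X_7=(-3)
t=7: X=(-3), d=0 → +e1, X_8=(-2)
t=8: X=(-2), d=0 → +e1, X_9=(-1)
t=9: X=(-1), d=0 → +e1, X_10=(0)
t=10: X=(0), d=1 → -e1, X_11=(-1)
t=11: X=(-1), d=1 → -e1, X_12=(-2)
t=12: X=(-2), d=1 → -e1, X_13=(-3)
t=13: X=(-3), d=1 → -e1, X_14=(-4)
t=14: X=(-4), d=0 → +e1, X_15=(-3)
t=15: X=(-3), d=0 → +e1, X_16=(-2)
t=16: X=(-2), d=1 → -e1, X_17=(-3)
t=17: X=(-3), d=0 → +e1, X_18=(-2)


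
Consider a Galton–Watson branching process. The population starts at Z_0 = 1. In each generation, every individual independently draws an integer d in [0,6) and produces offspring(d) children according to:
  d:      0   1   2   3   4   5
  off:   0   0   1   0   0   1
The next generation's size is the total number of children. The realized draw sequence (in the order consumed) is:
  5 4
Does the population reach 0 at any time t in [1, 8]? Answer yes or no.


gen 0: Z_0=1, draws=[5], offspring=[1], Z_1=1
gen 1: Z_1=1, draws=[4], offspring=[0], Z_2=0
gen 2: Z_2=0, draws=[], offspring=[], Z_3=0
gen 3: Z_3=0, draws=[], offspring=[], Z_4=0
gen 4: Z_4=0, draws=[], offspring=[], Z_5=0
gen 5: Z_5=0, draws=[], offspring=[], Z_6=0
gen 6: Z_6=0, draws=[], offspring=[], Z_7=0
gen 7: Z_7=0, draws=[], offspring=[], Z_8=0

yes


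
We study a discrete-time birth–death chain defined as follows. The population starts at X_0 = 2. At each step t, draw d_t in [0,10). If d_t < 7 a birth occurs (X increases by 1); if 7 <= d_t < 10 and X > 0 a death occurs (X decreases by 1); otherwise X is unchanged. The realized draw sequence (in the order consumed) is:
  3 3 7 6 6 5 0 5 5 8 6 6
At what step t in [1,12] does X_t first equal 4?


2

t=0: X=2, d=3 → birth, X_1=3
t=1: X=3, d=3 → birth, X_2=4
t=2: X=4, d=7 → death, X_3=3
t=3: X=3, d=6 → birth, X_4=4
t=4: X=4, d=6 → birth, X_5=5
t=5: X=5, d=5 → birth, X_6=6
t=6: X=6, d=0 → birth, X_7=7
t=7: X=7, d=5 → birth, X_8=8
t=8: X=8, d=5 → birth, X_9=9
t=9: X=9, d=8 → death, X_10=8
t=10: X=8, d=6 → birth, X_11=9
t=11: X=9, d=6 → birth, X_12=10


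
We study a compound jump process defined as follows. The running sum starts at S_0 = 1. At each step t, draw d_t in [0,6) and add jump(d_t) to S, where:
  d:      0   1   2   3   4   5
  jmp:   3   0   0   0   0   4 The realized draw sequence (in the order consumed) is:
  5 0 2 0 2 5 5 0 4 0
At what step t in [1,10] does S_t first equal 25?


10

t=0: S=1, d=5, jump=4, S_1=5
t=1: S=5, d=0, jump=3, S_2=8
t=2: S=8, d=2, jump=0, S_3=8
t=3: S=8, d=0, jump=3, S_4=11
t=4: S=11, d=2, jump=0, S_5=11
t=5: S=11, d=5, jump=4, S_6=15
t=6: S=15, d=5, jump=4, S_7=19
t=7: S=19, d=0, jump=3, S_8=22
t=8: S=22, d=4, jump=0, S_9=22
t=9: S=22, d=0, jump=3, S_10=25


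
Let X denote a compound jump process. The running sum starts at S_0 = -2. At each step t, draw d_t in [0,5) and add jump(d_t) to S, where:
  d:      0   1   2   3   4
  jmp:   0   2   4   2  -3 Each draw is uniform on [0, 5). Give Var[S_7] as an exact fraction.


196/5

Outcome values over d=0..4: [0, 2, 4, 2, -3]
Σy = 5, Σy² = 33, M = 5
μ = 5/5 = 1,  σ² = 33/5 − (1)² = 28/5
Independent increments: Var[S_7] = 7·σ² = 7·(28/5) = 196/5


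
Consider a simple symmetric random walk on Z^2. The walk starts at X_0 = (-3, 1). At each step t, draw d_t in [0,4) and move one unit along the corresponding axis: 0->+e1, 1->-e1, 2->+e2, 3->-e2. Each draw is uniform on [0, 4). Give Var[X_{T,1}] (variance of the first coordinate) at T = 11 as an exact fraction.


Outcome values over d=0..3: [1, -1, 0, 0]
Σy = 0, Σy² = 2, M = 4
μ = 0/4 = 0,  σ² = 2/4 − (0)² = 1/2
Independent increments: Var[X_11] = 11·σ² = 11·(1/2) = 11/2

11/2


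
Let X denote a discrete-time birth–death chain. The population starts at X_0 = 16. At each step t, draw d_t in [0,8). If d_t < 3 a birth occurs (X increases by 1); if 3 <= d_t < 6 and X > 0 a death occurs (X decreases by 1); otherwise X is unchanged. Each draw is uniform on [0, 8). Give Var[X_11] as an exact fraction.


X can drop by at most 1 per step and X_0 = 16 > T = 11, so X_t >= 16 − t >= 5 > 0 for every t <= 11: the floor at 0 (the 'and X > 0' condition) never binds. Hence X_11 = X_0 + Σ_{t<11} Y_t with i.i.d. increments Y_t = y(d_t) ∈ {+1, −1, 0}.
Outcome values over d=0..7: [1, 1, 1, -1, -1, -1, 0, 0]
Σy = 0, Σy² = 6, M = 8
μ = 0/8 = 0,  σ² = 6/8 − (0)² = 3/4
Independent increments: Var[X_11] = 11·σ² = 11·(3/4) = 33/4

33/4


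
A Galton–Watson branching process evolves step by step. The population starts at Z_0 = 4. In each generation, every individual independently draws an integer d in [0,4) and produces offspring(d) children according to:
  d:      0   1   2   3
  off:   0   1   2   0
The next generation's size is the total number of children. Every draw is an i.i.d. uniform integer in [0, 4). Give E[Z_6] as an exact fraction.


Outcome values over d=0..3: [0, 1, 2, 0]
Σy = 3, Σy² = 5, M = 4
μ = 3/4 = 3/4,  σ² = 5/4 − (3/4)² = 11/16
E[Z_0] = 4
E[Z_1] = 3/4·E[Z_0] = 3
E[Z_2] = 3/4·E[Z_1] = 9/4
E[Z_3] = 3/4·E[Z_2] = 27/16
E[Z_4] = 3/4·E[Z_3] = 81/64
E[Z_5] = 3/4·E[Z_4] = 243/256
E[Z_6] = 3/4·E[Z_5] = 729/1024

729/1024


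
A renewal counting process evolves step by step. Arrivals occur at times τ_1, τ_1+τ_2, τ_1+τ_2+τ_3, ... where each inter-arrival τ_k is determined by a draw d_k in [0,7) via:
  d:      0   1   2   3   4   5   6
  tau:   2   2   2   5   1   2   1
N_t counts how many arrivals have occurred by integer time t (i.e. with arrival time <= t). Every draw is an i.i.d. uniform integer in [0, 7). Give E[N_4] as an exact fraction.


Inter-arrival values over d=0..6: [2, 2, 2, 5, 1, 2, 1]
Each d has probability 1/7, so the pmf of τ is: f(1) = 2/7, f(2) = 4/7, f(5) = 1/7
Renewal equation for m(n) = E[N_n]: condition on τ_1 = k (if k <= n, one arrival plus a fresh copy on the remaining n−k steps): m(n) = F(n) + Σ_{k<=n} f(k)·m(n−k), where F(n) = P(τ <= n) and m(0) = 0
m(1) = F(1) = 2/7
m(2) = F(2) + f(1)·m(1) = 6/7 + 2/7·2/7 = 46/49
m(3) = F(3) + f(1)·m(2) + f(2)·m(1) = 6/7 + 2/7·46/49 + 4/7·2/7 = 442/343
m(4) = F(4) + f(1)·m(3) + f(2)·m(2) = 6/7 + 2/7·442/343 + 4/7·46/49 = 4230/2401
E[N_4] = m(4) = 4230/2401

4230/2401


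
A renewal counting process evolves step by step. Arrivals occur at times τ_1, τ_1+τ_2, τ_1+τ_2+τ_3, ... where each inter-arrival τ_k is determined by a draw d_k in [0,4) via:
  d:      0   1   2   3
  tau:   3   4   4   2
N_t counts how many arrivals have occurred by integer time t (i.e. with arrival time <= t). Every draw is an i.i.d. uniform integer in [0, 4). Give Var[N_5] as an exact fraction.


39/256

Inter-arrival values over d=0..3: [3, 4, 4, 2]
Each d has probability 1/4, so the pmf of τ is: f(2) = 1/4, f(3) = 1/4, f(4) = 1/2
Let p_n(j) = P(N_n = j), with p_0 = [1]. Condition on τ_1: p_n(0) = P(τ > n), and for j >= 1, p_n(j) = Σ_{k<=n} f(k)·p_{n−k}(j−1)
p_1 = [1]  (j = 0)
p_2 = [3/4, 1/4]  (j = 0..1)
p_3 = [1/2, 1/2]  (j = 0..1)
p_4 = [0, 15/16, 1/16]  (j = 0..2)
p_5 = [0, 13/16, 3/16]  (j = 0..2)
E[N_5] = Σ j·p_5(j) = 19/16;  E[N_5²] = Σ j²·p_5(j) = 25/16
Var[N_5] = 25/16 − (19/16)² = 39/256


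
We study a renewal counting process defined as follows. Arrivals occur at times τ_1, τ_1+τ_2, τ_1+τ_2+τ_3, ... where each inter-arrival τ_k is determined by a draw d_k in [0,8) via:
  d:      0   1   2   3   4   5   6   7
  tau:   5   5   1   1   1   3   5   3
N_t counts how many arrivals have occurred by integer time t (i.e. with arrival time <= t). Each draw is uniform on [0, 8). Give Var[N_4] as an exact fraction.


Inter-arrival values over d=0..7: [5, 5, 1, 1, 1, 3, 5, 3]
Each d has probability 1/8, so the pmf of τ is: f(1) = 3/8, f(3) = 1/4, f(5) = 3/8
Let p_n(j) = P(N_n = j), with p_0 = [1]. Condition on τ_1: p_n(0) = P(τ > n), and for j >= 1, p_n(j) = Σ_{k<=n} f(k)·p_{n−k}(j−1)
p_1 = [5/8, 3/8]  (j = 0..1)
p_2 = [5/8, 15/64, 9/64]  (j = 0..2)
p_3 = [3/8, 31/64, 45/512, 27/512]  (j = 0..3)
p_4 = [3/8, 19/64, 141/512, 135/4096, 81/4096]  (j = 0..4)
E[N_4] = Σ j·p_4(j) = 4201/4096;  E[N_4²] = Σ j²·p_4(j) = 8239/4096
Var[N_4] = 8239/4096 − (4201/4096)² = 16098543/16777216

16098543/16777216


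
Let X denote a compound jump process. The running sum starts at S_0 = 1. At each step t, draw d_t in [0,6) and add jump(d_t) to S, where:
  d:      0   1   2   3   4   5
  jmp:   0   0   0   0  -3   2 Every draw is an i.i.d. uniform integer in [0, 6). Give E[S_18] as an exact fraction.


-2

Outcome values over d=0..5: [0, 0, 0, 0, -3, 2]
Σy = -1, Σy² = 13, M = 6
μ = -1/6 = -1/6,  σ² = 13/6 − (-1/6)² = 77/36
E[S_18] = 1 + 18·(-1/6) = -2


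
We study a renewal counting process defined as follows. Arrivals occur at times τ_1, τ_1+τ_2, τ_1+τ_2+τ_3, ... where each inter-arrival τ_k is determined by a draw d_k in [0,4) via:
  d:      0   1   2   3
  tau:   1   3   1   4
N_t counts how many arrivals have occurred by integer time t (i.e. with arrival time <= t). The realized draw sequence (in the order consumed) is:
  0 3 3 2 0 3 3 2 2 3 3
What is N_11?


5

draw d_1=0: τ_1=1, arrival time A_1=1
draw d_2=3: τ_2=4, arrival time A_2=5
draw d_3=3: τ_3=4, arrival time A_3=9
draw d_4=2: τ_4=1, arrival time A_4=10
draw d_5=0: τ_5=1, arrival time A_5=11
draw d_6=3: τ_6=4, arrival time A_6=15
draw d_7=3: τ_7=4, arrival time A_7=19
draw d_8=2: τ_8=1, arrival time A_8=20
draw d_9=2: τ_9=1, arrival time A_9=21
draw d_10=3: τ_10=4, arrival time A_10=25
draw d_11=3: τ_11=4, arrival time A_11=29
N_t over t=0..11: 0:0 1:1 2:1 3:1 4:1 5:2 6:2 7:2 8:2 9:3 10:4 11:5


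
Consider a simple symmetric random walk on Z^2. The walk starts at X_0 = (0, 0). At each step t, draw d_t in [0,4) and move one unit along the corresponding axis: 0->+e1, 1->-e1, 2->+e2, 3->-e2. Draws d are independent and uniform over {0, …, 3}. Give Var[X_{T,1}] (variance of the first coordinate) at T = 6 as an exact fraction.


Outcome values over d=0..3: [1, -1, 0, 0]
Σy = 0, Σy² = 2, M = 4
μ = 0/4 = 0,  σ² = 2/4 − (0)² = 1/2
Independent increments: Var[X_6] = 6·σ² = 6·(1/2) = 3

3


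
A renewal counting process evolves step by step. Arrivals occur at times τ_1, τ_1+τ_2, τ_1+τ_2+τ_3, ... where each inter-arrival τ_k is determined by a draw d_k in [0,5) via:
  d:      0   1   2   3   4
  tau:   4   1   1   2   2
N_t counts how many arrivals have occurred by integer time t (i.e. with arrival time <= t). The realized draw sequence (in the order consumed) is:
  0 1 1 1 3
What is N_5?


2

draw d_1=0: τ_1=4, arrival time A_1=4
draw d_2=1: τ_2=1, arrival time A_2=5
draw d_3=1: τ_3=1, arrival time A_3=6
draw d_4=1: τ_4=1, arrival time A_4=7
draw d_5=3: τ_5=2, arrival time A_5=9
N_t over t=0..5: 0:0 1:0 2:0 3:0 4:1 5:2


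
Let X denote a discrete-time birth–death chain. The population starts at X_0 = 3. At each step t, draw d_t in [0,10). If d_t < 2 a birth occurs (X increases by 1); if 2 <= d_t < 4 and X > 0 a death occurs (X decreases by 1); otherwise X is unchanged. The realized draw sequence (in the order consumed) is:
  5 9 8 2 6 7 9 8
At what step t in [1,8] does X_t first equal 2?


4

t=0: X=3, d=5 → hold, X_1=3
t=1: X=3, d=9 → hold, X_2=3
t=2: X=3, d=8 → hold, X_3=3
t=3: X=3, d=2 → death, X_4=2
t=4: X=2, d=6 → hold, X_5=2
t=5: X=2, d=7 → hold, X_6=2
t=6: X=2, d=9 → hold, X_7=2
t=7: X=2, d=8 → hold, X_8=2


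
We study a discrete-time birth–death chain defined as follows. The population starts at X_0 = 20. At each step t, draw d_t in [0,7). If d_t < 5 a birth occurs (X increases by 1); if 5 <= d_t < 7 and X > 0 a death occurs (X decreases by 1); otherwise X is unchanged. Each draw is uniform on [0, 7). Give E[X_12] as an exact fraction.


X can drop by at most 1 per step and X_0 = 20 > T = 12, so X_t >= 20 − t >= 8 > 0 for every t <= 12: the floor at 0 (the 'and X > 0' condition) never binds. Hence X_12 = X_0 + Σ_{t<12} Y_t with i.i.d. increments Y_t = y(d_t) ∈ {+1, −1, 0}.
Outcome values over d=0..6: [1, 1, 1, 1, 1, -1, -1]
Σy = 3, Σy² = 7, M = 7
μ = 3/7 = 3/7,  σ² = 7/7 − (3/7)² = 40/49
E[X_12] = 20 + 12·(3/7) = 176/7

176/7


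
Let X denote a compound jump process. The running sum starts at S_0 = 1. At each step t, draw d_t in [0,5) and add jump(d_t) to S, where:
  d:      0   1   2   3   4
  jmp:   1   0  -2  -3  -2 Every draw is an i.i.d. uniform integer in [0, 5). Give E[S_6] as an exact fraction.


-31/5

Outcome values over d=0..4: [1, 0, -2, -3, -2]
Σy = -6, Σy² = 18, M = 5
μ = -6/5 = -6/5,  σ² = 18/5 − (-6/5)² = 54/25
E[S_6] = 1 + 6·(-6/5) = -31/5


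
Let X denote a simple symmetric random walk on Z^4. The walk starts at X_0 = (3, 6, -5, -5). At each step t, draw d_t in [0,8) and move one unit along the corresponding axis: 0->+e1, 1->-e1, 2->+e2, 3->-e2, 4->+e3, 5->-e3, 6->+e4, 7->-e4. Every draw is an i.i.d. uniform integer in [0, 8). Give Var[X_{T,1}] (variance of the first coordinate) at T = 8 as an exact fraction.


2

Outcome values over d=0..7: [1, -1, 0, 0, 0, 0, 0, 0]
Σy = 0, Σy² = 2, M = 8
μ = 0/8 = 0,  σ² = 2/8 − (0)² = 1/4
Independent increments: Var[X_8] = 8·σ² = 8·(1/4) = 2


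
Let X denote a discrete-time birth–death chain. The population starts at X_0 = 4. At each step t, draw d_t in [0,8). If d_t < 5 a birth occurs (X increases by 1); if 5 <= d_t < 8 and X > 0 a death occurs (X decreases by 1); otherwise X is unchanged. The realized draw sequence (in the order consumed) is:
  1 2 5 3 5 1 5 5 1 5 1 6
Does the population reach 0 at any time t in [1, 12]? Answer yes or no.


t=0: X=4, d=1 → birth, X_1=5
t=1: X=5, d=2 → birth, X_2=6
t=2: X=6, d=5 → death, X_3=5
t=3: X=5, d=3 → birth, X_4=6
t=4: X=6, d=5 → death, X_5=5
t=5: X=5, d=1 → birth, X_6=6
t=6: X=6, d=5 → death, X_7=5
t=7: X=5, d=5 → death, X_8=4
t=8: X=4, d=1 → birth, X_9=5
t=9: X=5, d=5 → death, X_10=4
t=10: X=4, d=1 → birth, X_11=5
t=11: X=5, d=6 → death, X_12=4

no


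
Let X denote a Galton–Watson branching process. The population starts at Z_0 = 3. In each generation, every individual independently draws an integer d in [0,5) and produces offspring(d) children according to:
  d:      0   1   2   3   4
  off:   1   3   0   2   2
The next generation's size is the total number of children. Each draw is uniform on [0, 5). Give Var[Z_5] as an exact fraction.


Outcome values over d=0..4: [1, 3, 0, 2, 2]
Σy = 8, Σy² = 18, M = 5
μ = 8/5 = 8/5,  σ² = 18/5 − (8/5)² = 26/25
V_0 = 0, E_0 = 3
V_1 = 26/25·E_0 + (8/5)²·V_0 = 78/25;  E_1 = 24/5
V_2 = 26/25·E_1 + (8/5)²·V_1 = 8112/625;  E_2 = 192/25
V_3 = 26/25·E_2 + (8/5)²·V_2 = 643968/15625;  E_3 = 1536/125
V_4 = 26/25·E_3 + (8/5)²·V_3 = 46205952/390625;  E_4 = 12288/625
V_5 = 26/25·E_4 + (8/5)²·V_4 = 3156860928/9765625;  E_5 = 98304/3125

3156860928/9765625


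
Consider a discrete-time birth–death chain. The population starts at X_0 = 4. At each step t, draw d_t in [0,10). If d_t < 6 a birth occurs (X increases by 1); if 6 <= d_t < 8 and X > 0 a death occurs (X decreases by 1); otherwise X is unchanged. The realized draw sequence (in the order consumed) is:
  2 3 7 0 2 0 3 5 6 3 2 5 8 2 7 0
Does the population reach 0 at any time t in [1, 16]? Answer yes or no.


t=0: X=4, d=2 → birth, X_1=5
t=1: X=5, d=3 → birth, X_2=6
t=2: X=6, d=7 → death, X_3=5
t=3: X=5, d=0 → birth, X_4=6
t=4: X=6, d=2 → birth, X_5=7
t=5: X=7, d=0 → birth, X_6=8
t=6: X=8, d=3 → birth, X_7=9
t=7: X=9, d=5 → birth, X_8=10
t=8: X=10, d=6 → death, X_9=9
t=9: X=9, d=3 → birth, X_10=10
t=10: X=10, d=2 → birth, X_11=11
t=11: X=11, d=5 → birth, X_12=12
t=12: X=12, d=8 → hold, X_13=12
t=13: X=12, d=2 → birth, X_14=13
t=14: X=13, d=7 → death, X_15=12
t=15: X=12, d=0 → birth, X_16=13

no


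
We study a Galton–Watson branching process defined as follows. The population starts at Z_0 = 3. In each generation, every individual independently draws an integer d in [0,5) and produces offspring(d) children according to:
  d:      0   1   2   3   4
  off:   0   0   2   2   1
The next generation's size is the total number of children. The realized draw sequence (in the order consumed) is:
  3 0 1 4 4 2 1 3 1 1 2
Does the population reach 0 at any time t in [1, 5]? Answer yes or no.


no

gen 0: Z_0=3, draws=[3, 0, 1], offspring=[2, 0, 0], Z_1=2
gen 1: Z_1=2, draws=[4, 4], offspring=[1, 1], Z_2=2
gen 2: Z_2=2, draws=[2, 1], offspring=[2, 0], Z_3=2
gen 3: Z_3=2, draws=[3, 1], offspring=[2, 0], Z_4=2
gen 4: Z_4=2, draws=[1, 2], offspring=[0, 2], Z_5=2


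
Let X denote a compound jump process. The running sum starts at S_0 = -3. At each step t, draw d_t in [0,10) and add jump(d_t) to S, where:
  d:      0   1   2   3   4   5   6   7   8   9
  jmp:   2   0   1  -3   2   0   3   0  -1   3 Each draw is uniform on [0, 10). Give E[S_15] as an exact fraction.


15/2

Outcome values over d=0..9: [2, 0, 1, -3, 2, 0, 3, 0, -1, 3]
Σy = 7, Σy² = 37, M = 10
μ = 7/10 = 7/10,  σ² = 37/10 − (7/10)² = 321/100
E[S_15] = -3 + 15·(7/10) = 15/2


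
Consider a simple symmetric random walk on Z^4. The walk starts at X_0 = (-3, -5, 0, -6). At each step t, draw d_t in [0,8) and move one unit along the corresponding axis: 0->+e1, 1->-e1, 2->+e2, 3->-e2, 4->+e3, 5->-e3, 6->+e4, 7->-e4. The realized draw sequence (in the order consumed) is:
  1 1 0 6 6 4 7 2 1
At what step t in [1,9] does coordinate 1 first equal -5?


t=0: X=(-3, -5, 0, -6), d=1 → -e1, X_1=(-4, -5, 0, -6)
t=1: X=(-4, -5, 0, -6), d=1 → -e1, X_2=(-5, -5, 0, -6)
t=2: X=(-5, -5, 0, -6), d=0 → +e1, X_3=(-4, -5, 0, -6)
t=3: X=(-4, -5, 0, -6), d=6 → +e4, X_4=(-4, -5, 0, -5)
t=4: X=(-4, -5, 0, -5), d=6 → +e4, X_5=(-4, -5, 0, -4)
t=5: X=(-4, -5, 0, -4), d=4 → +e3, X_6=(-4, -5, 1, -4)
t=6: X=(-4, -5, 1, -4), d=7 → -e4, X_7=(-4, -5, 1, -5)
t=7: X=(-4, -5, 1, -5), d=2 → +e2, X_8=(-4, -4, 1, -5)
t=8: X=(-4, -4, 1, -5), d=1 → -e1, X_9=(-5, -4, 1, -5)

2
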